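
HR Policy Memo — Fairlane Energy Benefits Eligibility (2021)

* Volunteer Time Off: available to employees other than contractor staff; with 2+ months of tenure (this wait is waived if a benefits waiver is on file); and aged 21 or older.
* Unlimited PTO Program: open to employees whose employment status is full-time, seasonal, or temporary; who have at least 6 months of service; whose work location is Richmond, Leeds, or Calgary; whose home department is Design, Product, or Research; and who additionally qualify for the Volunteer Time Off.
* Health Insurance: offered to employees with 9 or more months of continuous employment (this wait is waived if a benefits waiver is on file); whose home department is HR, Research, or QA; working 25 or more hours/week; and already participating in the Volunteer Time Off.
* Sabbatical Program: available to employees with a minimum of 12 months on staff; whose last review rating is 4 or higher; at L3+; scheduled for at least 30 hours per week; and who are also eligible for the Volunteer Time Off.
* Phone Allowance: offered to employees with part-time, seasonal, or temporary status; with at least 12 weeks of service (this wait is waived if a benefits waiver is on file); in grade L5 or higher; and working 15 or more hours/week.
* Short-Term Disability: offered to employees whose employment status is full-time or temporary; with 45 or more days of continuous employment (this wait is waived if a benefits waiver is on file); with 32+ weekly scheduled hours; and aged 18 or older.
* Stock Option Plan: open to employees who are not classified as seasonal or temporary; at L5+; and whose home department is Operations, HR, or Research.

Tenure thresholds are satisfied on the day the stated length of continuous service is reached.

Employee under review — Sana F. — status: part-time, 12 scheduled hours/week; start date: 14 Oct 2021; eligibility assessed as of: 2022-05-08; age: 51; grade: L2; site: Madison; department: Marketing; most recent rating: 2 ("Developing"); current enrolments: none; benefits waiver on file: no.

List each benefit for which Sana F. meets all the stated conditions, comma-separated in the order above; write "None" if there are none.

Volunteer Time Off

Service from 14 Oct 2021 to 2022-05-08: 206 days.
Volunteer Time Off — status part-time ✓ (not excluded); no waiver, service 206 days ≥ 2 months (≈60 days) ✓; age 51 ≥ 21 ✓ → eligible.
Unlimited PTO Program — status part-time ✗ (requires full-time, seasonal, or temporary) → not eligible.
Health Insurance — no waiver, service 206 days < 9 months (≈270 days) ✗ → not eligible.
Sabbatical Program — service 206 days < 12 months (≈360 days) ✗ → not eligible.
Phone Allowance — status part-time ✓; no waiver, service 206 days ≥ 12 weeks (≈84 days) ✓; grade L2 < L5 ✗ → not eligible.
Short-Term Disability — status part-time ✗ (requires full-time or temporary) → not eligible.
Stock Option Plan — status part-time ✓ (not excluded); grade L2 < L5 ✗ → not eligible.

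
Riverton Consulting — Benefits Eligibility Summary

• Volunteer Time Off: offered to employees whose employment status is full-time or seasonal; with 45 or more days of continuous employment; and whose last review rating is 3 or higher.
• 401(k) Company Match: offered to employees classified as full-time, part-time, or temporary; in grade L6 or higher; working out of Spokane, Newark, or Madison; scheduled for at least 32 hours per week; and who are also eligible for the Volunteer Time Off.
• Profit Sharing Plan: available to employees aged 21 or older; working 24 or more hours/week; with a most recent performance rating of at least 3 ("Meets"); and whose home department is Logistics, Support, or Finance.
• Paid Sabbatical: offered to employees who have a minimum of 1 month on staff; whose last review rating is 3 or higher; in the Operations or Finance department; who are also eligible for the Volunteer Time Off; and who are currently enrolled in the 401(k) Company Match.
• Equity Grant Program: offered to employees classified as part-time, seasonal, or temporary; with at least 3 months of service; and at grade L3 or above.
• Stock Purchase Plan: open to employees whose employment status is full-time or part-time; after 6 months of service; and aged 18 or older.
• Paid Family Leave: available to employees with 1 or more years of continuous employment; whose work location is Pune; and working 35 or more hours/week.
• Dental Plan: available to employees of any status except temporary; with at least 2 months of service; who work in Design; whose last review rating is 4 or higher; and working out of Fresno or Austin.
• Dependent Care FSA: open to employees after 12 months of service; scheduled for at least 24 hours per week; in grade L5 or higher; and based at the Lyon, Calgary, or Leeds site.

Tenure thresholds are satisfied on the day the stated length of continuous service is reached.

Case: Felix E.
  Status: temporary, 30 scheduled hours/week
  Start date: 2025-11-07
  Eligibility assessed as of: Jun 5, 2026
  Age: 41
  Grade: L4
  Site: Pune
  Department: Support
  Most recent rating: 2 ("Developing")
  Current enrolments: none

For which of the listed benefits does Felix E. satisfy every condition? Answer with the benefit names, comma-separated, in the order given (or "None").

Equity Grant Program

Service from 2025-11-07 to Jun 5, 2026: 210 days.
Volunteer Time Off — status temporary ✗ (requires full-time or seasonal) → not eligible.
401(k) Company Match — status temporary ✓; grade L4 < L6 ✗ → not eligible.
Profit Sharing Plan — age 41 ≥ 21 ✓; 30 hrs/wk ≥ 24 ✓; rating 2 < 3 ✗ → not eligible.
Paid Sabbatical — service 210 days ≥ 1 month (≈30 days) ✓; rating 2 < 3 ✗ → not eligible.
Equity Grant Program — status temporary ✓; service 210 days ≥ 3 months (≈90 days) ✓; grade L4 ≥ L3 ✓ → eligible.
Stock Purchase Plan — status temporary ✗ (requires full-time or part-time) → not eligible.
Paid Family Leave — service 210 days < 1 year (≈365 days) ✗ → not eligible.
Dental Plan — status temporary ✗ (excluded) → not eligible.
Dependent Care FSA — service 210 days < 12 months (≈360 days) ✗ → not eligible.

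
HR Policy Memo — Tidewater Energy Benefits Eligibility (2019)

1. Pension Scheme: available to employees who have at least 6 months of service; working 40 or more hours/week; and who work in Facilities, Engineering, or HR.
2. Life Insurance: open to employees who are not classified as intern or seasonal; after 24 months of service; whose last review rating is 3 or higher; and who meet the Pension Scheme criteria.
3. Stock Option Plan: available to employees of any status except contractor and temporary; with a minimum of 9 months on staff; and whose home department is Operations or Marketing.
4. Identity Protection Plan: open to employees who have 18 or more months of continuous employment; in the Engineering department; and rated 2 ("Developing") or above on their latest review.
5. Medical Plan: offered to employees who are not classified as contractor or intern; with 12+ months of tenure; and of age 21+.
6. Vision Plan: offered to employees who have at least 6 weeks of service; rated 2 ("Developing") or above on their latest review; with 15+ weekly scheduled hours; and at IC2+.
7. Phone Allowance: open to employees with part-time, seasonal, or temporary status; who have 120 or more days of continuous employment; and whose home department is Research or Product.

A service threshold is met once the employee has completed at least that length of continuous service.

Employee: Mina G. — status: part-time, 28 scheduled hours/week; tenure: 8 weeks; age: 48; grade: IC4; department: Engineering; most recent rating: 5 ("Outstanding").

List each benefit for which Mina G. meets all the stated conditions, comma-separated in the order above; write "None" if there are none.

Pension Scheme — service 8 weeks < 6 months (≈180 days) ✗ → not eligible.
Life Insurance — status part-time ✓ (not excluded); service 8 weeks < 24 months (≈720 days) ✗ → not eligible.
Stock Option Plan — status part-time ✓ (not excluded); service 8 weeks < 9 months (≈270 days) ✗ → not eligible.
Identity Protection Plan — service 8 weeks < 18 months (≈540 days) ✗ → not eligible.
Medical Plan — status part-time ✓ (not excluded); service 8 weeks < 12 months (≈360 days) ✗ → not eligible.
Vision Plan — service 8 weeks ≥ 6 weeks ✓; rating 5 ≥ 2 ✓; 28 hrs/wk ≥ 15 ✓; grade IC4 ≥ IC2 ✓ → eligible.
Phone Allowance — status part-time ✓; service 8 weeks < 120 days ✗ → not eligible.

Vision Plan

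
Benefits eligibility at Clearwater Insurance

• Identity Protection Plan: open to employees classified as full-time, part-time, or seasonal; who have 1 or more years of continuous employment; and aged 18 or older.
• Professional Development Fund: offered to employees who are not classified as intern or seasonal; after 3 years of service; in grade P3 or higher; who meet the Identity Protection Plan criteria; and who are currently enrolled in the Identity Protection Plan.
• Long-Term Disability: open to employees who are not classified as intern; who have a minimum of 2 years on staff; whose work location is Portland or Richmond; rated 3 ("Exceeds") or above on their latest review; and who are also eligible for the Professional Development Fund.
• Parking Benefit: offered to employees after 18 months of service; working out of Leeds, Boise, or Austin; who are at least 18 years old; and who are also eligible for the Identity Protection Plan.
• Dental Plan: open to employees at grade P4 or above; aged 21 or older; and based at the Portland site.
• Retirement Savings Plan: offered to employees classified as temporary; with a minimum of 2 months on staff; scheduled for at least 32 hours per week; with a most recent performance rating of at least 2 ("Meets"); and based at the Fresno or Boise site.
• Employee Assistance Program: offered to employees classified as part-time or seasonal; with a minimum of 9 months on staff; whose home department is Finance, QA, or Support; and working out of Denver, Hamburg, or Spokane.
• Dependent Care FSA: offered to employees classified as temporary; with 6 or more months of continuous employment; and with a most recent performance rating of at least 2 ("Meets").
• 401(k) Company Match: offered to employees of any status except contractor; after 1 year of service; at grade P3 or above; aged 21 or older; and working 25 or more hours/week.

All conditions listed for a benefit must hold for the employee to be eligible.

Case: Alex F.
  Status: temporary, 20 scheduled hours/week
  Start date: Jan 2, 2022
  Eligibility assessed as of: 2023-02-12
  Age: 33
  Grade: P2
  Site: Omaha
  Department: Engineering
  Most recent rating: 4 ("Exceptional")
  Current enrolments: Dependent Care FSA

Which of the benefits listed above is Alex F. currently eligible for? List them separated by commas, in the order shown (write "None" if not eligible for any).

Service from Jan 2, 2022 to 2023-02-12: 406 days.
Identity Protection Plan — status temporary ✗ (requires full-time, part-time, or seasonal) → not eligible.
Professional Development Fund — status temporary ✓ (not excluded); service 406 days < 3 years (≈1095 days) ✗ → not eligible.
Long-Term Disability — status temporary ✓ (not excluded); service 406 days < 2 years (≈730 days) ✗ → not eligible.
Parking Benefit — service 406 days < 18 months (≈540 days) ✗ → not eligible.
Dental Plan — grade P2 < P4 ✗ → not eligible.
Retirement Savings Plan — status temporary ✓; service 406 days ≥ 2 months (≈60 days) ✓; 20 hrs/wk < 32 ✗ → not eligible.
Employee Assistance Program — status temporary ✗ (requires part-time or seasonal) → not eligible.
Dependent Care FSA — status temporary ✓; service 406 days ≥ 6 months (≈180 days) ✓; rating 4 ≥ 2 ✓ → eligible.
401(k) Company Match — status temporary ✓ (not excluded); service 406 days ≥ 1 year (≈365 days) ✓; grade P2 < P3 ✗ → not eligible.

Dependent Care FSA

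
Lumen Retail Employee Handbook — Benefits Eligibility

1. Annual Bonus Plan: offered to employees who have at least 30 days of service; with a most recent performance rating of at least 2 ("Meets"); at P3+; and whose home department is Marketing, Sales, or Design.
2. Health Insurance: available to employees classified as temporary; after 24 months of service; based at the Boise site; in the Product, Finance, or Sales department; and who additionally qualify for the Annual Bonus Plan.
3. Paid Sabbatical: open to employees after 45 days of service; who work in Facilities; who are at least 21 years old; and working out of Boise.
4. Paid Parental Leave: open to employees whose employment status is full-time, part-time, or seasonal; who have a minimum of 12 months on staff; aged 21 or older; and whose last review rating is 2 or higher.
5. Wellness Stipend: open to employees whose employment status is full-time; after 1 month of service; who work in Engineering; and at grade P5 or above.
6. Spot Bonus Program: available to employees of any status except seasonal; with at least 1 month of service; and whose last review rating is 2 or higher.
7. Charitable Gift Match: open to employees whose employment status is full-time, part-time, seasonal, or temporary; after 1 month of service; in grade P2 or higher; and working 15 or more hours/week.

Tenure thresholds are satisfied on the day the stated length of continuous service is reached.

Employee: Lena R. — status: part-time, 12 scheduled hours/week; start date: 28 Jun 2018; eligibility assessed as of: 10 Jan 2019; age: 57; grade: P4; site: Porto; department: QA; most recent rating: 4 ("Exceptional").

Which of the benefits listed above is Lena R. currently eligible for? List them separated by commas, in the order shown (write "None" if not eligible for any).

Service from 28 Jun 2018 to 10 Jan 2019: 196 days.
Annual Bonus Plan — service 196 days ≥ 30 days ✓; rating 4 ≥ 2 ✓; grade P4 ≥ P3 ✓; dept QA ✗ → not eligible.
Health Insurance — status part-time ✗ (requires temporary) → not eligible.
Paid Sabbatical — service 196 days ≥ 45 days ✓; dept QA ✗ → not eligible.
Paid Parental Leave — status part-time ✓; service 196 days < 12 months (≈360 days) ✗ → not eligible.
Wellness Stipend — status part-time ✗ (requires full-time) → not eligible.
Spot Bonus Program — status part-time ✓ (not excluded); service 196 days ≥ 1 month (≈30 days) ✓; rating 4 ≥ 2 ✓ → eligible.
Charitable Gift Match — status part-time ✓; service 196 days ≥ 1 month (≈30 days) ✓; grade P4 ≥ P2 ✓; 12 hrs/wk < 15 ✗ → not eligible.

Spot Bonus Program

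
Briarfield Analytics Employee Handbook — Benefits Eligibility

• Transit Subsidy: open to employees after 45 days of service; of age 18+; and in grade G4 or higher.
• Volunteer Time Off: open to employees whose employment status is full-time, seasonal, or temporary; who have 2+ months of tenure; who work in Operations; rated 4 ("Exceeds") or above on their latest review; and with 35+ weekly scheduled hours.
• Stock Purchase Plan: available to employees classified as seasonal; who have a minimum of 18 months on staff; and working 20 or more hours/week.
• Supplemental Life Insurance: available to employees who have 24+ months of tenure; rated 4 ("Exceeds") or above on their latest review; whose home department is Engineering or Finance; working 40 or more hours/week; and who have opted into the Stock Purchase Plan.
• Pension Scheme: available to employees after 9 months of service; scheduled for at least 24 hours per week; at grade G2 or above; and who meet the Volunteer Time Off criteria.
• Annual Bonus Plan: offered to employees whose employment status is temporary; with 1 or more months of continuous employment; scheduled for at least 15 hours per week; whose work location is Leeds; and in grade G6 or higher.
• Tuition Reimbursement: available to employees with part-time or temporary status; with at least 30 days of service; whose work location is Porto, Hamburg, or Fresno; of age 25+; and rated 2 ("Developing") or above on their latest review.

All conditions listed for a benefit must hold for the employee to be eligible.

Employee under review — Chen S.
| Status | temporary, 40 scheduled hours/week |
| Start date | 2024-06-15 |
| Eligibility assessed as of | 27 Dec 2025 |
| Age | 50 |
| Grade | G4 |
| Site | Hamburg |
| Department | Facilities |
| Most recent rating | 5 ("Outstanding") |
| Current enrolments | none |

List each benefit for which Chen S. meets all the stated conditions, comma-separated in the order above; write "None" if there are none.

Transit Subsidy, Tuition Reimbursement

Service from 2024-06-15 to 27 Dec 2025: 560 days.
Transit Subsidy — service 560 days ≥ 45 days ✓; age 50 ≥ 18 ✓; grade G4 ≥ G4 ✓ → eligible.
Volunteer Time Off — status temporary ✓; service 560 days ≥ 2 months (≈60 days) ✓; dept Facilities ✗ → not eligible.
Stock Purchase Plan — status temporary ✗ (requires seasonal) → not eligible.
Supplemental Life Insurance — service 560 days < 24 months (≈720 days) ✗ → not eligible.
Pension Scheme — service 560 days ≥ 9 months (≈270 days) ✓; 40 hrs/wk ≥ 24 ✓; grade G4 ≥ G2 ✓; not eligible for Volunteer Time Off ✗ → not eligible.
Annual Bonus Plan — status temporary ✓; service 560 days ≥ 1 month (≈30 days) ✓; 40 hrs/wk ≥ 15 ✓; site Hamburg ✗ (not Leeds) → not eligible.
Tuition Reimbursement — status temporary ✓; service 560 days ≥ 30 days ✓; site Hamburg ✓; age 50 ≥ 25 ✓; rating 5 ≥ 2 ✓ → eligible.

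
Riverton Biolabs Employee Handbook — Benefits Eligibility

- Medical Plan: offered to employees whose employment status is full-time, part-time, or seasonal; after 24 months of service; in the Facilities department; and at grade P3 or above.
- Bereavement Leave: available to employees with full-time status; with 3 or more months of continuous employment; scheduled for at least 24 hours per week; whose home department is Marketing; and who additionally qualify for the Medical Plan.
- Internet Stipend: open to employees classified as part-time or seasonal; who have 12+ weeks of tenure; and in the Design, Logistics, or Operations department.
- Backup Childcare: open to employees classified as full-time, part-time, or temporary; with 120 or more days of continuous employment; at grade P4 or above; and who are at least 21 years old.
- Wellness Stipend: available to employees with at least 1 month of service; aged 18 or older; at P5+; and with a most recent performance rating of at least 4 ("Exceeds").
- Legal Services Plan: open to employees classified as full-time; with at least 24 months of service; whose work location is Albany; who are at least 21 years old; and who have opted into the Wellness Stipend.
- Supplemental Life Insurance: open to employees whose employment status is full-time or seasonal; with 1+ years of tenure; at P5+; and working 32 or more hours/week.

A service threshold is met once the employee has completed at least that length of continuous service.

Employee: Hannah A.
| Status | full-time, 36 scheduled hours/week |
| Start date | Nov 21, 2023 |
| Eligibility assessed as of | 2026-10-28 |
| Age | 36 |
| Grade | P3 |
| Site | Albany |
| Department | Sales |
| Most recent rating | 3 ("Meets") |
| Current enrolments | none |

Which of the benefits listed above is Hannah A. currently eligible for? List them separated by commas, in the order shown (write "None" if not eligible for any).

None

Service from Nov 21, 2023 to 2026-10-28: 1072 days.
Medical Plan — status full-time ✓; service 1072 days ≥ 24 months (≈720 days) ✓; dept Sales ✗ → not eligible.
Bereavement Leave — status full-time ✓; service 1072 days ≥ 3 months (≈90 days) ✓; 36 hrs/wk ≥ 24 ✓; dept Sales ✗ → not eligible.
Internet Stipend — status full-time ✗ (requires part-time or seasonal) → not eligible.
Backup Childcare — status full-time ✓; service 1072 days ≥ 120 days ✓; grade P3 < P4 ✗ → not eligible.
Wellness Stipend — service 1072 days ≥ 1 month (≈30 days) ✓; age 36 ≥ 18 ✓; grade P3 < P5 ✗ → not eligible.
Legal Services Plan — status full-time ✓; service 1072 days ≥ 24 months (≈720 days) ✓; site Albany ✓; age 36 ≥ 21 ✓; not enrolled in Wellness Stipend ✗ → not eligible.
Supplemental Life Insurance — status full-time ✓; service 1072 days ≥ 1 year (≈365 days) ✓; grade P3 < P5 ✗ → not eligible.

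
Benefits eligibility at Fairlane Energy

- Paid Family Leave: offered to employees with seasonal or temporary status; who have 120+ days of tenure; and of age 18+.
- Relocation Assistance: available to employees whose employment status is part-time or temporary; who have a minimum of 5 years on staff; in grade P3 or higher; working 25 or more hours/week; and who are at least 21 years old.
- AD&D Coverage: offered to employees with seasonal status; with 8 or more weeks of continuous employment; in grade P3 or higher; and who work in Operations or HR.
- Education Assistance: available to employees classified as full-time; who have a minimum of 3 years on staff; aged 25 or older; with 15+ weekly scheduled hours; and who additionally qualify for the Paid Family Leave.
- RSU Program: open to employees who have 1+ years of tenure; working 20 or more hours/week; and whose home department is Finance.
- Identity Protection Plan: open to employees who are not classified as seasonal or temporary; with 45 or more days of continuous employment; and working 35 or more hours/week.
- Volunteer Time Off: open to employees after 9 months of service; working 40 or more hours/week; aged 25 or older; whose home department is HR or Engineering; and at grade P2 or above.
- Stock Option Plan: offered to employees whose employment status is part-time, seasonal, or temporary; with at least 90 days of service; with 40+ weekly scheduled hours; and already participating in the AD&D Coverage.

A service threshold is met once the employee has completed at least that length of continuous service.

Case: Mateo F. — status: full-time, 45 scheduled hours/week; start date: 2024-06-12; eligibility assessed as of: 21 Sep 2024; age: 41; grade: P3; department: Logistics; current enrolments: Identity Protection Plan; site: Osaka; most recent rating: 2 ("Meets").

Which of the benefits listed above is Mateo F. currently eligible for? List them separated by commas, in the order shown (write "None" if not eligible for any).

Identity Protection Plan

Service from 2024-06-12 to 21 Sep 2024: 101 days.
Paid Family Leave — status full-time ✗ (requires seasonal or temporary) → not eligible.
Relocation Assistance — status full-time ✗ (requires part-time or temporary) → not eligible.
AD&D Coverage — status full-time ✗ (requires seasonal) → not eligible.
Education Assistance — status full-time ✓; service 101 days < 3 years (≈1095 days) ✗ → not eligible.
RSU Program — service 101 days < 1 year (≈365 days) ✗ → not eligible.
Identity Protection Plan — status full-time ✓ (not excluded); service 101 days ≥ 45 days ✓; 45 hrs/wk ≥ 35 ✓ → eligible.
Volunteer Time Off — service 101 days < 9 months (≈270 days) ✗ → not eligible.
Stock Option Plan — status full-time ✗ (requires part-time, seasonal, or temporary) → not eligible.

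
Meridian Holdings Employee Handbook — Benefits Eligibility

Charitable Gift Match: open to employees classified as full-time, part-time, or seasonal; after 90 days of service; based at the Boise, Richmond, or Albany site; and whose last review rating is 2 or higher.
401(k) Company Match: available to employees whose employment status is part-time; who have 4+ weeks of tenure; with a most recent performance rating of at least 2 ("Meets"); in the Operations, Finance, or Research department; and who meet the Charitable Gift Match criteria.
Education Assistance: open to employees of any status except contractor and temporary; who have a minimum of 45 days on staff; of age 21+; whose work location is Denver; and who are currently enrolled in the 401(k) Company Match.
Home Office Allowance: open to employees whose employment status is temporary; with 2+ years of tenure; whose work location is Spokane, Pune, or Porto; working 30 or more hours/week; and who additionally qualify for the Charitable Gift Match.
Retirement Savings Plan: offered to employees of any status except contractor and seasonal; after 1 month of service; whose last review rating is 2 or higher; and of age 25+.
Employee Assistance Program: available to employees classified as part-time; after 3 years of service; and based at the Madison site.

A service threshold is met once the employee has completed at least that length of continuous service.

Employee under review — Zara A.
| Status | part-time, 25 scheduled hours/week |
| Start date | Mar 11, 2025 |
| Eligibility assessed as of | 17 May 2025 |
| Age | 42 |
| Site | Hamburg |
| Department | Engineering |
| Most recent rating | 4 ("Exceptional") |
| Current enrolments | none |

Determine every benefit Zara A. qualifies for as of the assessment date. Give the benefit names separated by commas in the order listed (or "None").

Retirement Savings Plan

Service from Mar 11, 2025 to 17 May 2025: 67 days.
Charitable Gift Match — status part-time ✓; service 67 days < 90 days ✗ → not eligible.
401(k) Company Match — status part-time ✓; service 67 days ≥ 4 weeks (≈28 days) ✓; rating 4 ≥ 2 ✓; dept Engineering ✗ → not eligible.
Education Assistance — status part-time ✓ (not excluded); service 67 days ≥ 45 days ✓; age 42 ≥ 21 ✓; site Hamburg ✗ (not Denver) → not eligible.
Home Office Allowance — status part-time ✗ (requires temporary) → not eligible.
Retirement Savings Plan — status part-time ✓ (not excluded); service 67 days ≥ 1 month (≈30 days) ✓; rating 4 ≥ 2 ✓; age 42 ≥ 25 ✓ → eligible.
Employee Assistance Program — status part-time ✓; service 67 days < 3 years (≈1095 days) ✗ → not eligible.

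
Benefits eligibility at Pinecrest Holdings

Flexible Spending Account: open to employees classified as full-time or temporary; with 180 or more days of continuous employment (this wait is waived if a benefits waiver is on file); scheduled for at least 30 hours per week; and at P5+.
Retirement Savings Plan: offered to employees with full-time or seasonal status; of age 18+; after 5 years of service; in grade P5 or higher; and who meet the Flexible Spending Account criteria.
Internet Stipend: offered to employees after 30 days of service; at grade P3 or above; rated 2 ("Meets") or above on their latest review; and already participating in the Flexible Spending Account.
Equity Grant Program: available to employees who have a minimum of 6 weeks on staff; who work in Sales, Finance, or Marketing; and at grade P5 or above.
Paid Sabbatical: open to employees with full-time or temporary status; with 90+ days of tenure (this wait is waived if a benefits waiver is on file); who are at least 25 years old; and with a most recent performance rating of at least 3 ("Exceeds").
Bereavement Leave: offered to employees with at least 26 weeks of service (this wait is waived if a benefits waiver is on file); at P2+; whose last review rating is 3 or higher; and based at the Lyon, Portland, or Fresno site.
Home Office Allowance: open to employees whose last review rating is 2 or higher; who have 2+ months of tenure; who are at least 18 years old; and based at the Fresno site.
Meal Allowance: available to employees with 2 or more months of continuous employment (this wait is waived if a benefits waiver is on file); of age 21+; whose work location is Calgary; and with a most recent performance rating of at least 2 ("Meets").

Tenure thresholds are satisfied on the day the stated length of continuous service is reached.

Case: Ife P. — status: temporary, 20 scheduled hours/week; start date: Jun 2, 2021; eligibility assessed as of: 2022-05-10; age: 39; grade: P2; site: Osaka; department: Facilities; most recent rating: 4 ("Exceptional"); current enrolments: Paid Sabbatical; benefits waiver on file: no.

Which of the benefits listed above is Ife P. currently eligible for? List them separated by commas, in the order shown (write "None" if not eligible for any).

Service from Jun 2, 2021 to 2022-05-10: 342 days.
Flexible Spending Account — status temporary ✓; no waiver, service 342 days ≥ 180 days ✓; 20 hrs/wk < 30 ✗ → not eligible.
Retirement Savings Plan — status temporary ✗ (requires full-time or seasonal) → not eligible.
Internet Stipend — service 342 days ≥ 30 days ✓; grade P2 < P3 ✗ → not eligible.
Equity Grant Program — service 342 days ≥ 6 weeks (≈42 days) ✓; dept Facilities ✗ → not eligible.
Paid Sabbatical — status temporary ✓; no waiver, service 342 days ≥ 90 days ✓; age 39 ≥ 25 ✓; rating 4 ≥ 3 ✓ → eligible.
Bereavement Leave — no waiver, service 342 days ≥ 26 weeks (≈182 days) ✓; grade P2 ≥ P2 ✓; rating 4 ≥ 3 ✓; site Osaka ✗ (not Lyon, Portland, or Fresno) → not eligible.
Home Office Allowance — rating 4 ≥ 2 ✓; service 342 days ≥ 2 months (≈60 days) ✓; age 39 ≥ 18 ✓; site Osaka ✗ (not Fresno) → not eligible.
Meal Allowance — no waiver, service 342 days ≥ 2 months (≈60 days) ✓; age 39 ≥ 21 ✓; site Osaka ✗ (not Calgary) → not eligible.

Paid Sabbatical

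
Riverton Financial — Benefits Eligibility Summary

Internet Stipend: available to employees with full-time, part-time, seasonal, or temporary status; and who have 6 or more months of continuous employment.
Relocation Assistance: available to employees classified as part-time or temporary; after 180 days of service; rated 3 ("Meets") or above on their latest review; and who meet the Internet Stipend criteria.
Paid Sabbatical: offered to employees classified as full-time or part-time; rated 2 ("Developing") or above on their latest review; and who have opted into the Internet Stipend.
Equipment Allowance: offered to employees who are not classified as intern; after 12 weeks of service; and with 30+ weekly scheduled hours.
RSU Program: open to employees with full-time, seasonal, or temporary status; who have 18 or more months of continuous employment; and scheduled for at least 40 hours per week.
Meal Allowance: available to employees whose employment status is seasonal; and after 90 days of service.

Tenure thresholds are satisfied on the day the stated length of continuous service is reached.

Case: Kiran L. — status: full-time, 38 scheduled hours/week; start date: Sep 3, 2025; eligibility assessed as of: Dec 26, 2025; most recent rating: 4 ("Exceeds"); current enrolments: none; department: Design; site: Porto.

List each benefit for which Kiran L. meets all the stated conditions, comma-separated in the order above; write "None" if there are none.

Service from Sep 3, 2025 to Dec 26, 2025: 114 days.
Internet Stipend — status full-time ✓; service 114 days < 6 months (≈180 days) ✗ → not eligible.
Relocation Assistance — status full-time ✗ (requires part-time or temporary) → not eligible.
Paid Sabbatical — status full-time ✓; rating 4 ≥ 2 ✓; not enrolled in Internet Stipend ✗ → not eligible.
Equipment Allowance — status full-time ✓ (not excluded); service 114 days ≥ 12 weeks (≈84 days) ✓; 38 hrs/wk ≥ 30 ✓ → eligible.
RSU Program — status full-time ✓; service 114 days < 18 months (≈540 days) ✗ → not eligible.
Meal Allowance — status full-time ✗ (requires seasonal) → not eligible.

Equipment Allowance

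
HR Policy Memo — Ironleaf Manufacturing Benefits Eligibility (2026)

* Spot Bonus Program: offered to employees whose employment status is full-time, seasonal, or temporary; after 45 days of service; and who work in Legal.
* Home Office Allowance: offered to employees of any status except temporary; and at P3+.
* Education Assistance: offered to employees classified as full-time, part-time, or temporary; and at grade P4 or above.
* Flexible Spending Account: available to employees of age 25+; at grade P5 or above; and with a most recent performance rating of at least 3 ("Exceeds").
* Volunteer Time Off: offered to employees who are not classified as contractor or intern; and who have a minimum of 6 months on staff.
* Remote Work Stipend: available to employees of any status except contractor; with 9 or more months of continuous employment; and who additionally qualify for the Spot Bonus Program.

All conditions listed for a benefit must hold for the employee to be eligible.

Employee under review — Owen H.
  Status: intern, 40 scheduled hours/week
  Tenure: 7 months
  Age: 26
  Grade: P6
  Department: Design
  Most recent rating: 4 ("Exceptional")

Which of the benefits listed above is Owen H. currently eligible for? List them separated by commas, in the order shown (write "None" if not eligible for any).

Home Office Allowance, Flexible Spending Account

Spot Bonus Program — status intern ✗ (requires full-time, seasonal, or temporary) → not eligible.
Home Office Allowance — status intern ✓ (not excluded); grade P6 ≥ P3 ✓ → eligible.
Education Assistance — status intern ✗ (requires full-time, part-time, or temporary) → not eligible.
Flexible Spending Account — age 26 ≥ 25 ✓; grade P6 ≥ P5 ✓; rating 4 ≥ 3 ✓ → eligible.
Volunteer Time Off — status intern ✗ (excluded) → not eligible.
Remote Work Stipend — status intern ✓ (not excluded); service 7 months < 9 months ✗ → not eligible.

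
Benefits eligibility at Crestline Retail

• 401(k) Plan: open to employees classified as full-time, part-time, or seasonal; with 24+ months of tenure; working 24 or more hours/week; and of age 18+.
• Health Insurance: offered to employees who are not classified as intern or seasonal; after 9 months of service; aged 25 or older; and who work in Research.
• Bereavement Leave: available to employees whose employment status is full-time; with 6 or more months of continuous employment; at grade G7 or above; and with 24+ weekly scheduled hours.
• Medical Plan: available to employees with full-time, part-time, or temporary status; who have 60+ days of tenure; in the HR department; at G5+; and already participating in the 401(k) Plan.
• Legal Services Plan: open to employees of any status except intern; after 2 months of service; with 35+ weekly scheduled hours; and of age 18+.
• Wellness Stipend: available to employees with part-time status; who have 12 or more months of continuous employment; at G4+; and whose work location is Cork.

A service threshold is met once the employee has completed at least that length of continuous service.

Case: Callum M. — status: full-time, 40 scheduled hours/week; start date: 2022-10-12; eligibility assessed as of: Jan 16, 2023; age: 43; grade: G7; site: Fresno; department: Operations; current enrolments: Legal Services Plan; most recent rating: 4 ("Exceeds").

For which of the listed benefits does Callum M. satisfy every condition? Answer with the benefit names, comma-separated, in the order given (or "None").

Legal Services Plan

Service from 2022-10-12 to Jan 16, 2023: 96 days.
401(k) Plan — status full-time ✓; service 96 days < 24 months (≈720 days) ✗ → not eligible.
Health Insurance — status full-time ✓ (not excluded); service 96 days < 9 months (≈270 days) ✗ → not eligible.
Bereavement Leave — status full-time ✓; service 96 days < 6 months (≈180 days) ✗ → not eligible.
Medical Plan — status full-time ✓; service 96 days ≥ 60 days ✓; dept Operations ✗ → not eligible.
Legal Services Plan — status full-time ✓ (not excluded); service 96 days ≥ 2 months (≈60 days) ✓; 40 hrs/wk ≥ 35 ✓; age 43 ≥ 18 ✓ → eligible.
Wellness Stipend — status full-time ✗ (requires part-time) → not eligible.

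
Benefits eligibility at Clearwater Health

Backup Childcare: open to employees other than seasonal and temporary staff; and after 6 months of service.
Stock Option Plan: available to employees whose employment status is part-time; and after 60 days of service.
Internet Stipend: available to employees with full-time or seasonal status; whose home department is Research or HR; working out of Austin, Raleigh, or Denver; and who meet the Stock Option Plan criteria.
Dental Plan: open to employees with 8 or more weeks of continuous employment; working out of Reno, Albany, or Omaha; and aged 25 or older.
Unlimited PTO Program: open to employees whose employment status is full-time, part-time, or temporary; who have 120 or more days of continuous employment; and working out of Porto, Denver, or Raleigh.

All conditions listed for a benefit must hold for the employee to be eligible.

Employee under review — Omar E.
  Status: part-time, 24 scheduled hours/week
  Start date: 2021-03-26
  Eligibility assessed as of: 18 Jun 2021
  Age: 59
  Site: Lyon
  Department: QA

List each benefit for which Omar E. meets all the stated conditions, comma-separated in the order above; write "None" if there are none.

Service from 2021-03-26 to 18 Jun 2021: 84 days.
Backup Childcare — status part-time ✓ (not excluded); service 84 days < 6 months (≈180 days) ✗ → not eligible.
Stock Option Plan — status part-time ✓; service 84 days ≥ 60 days ✓ → eligible.
Internet Stipend — status part-time ✗ (requires full-time or seasonal) → not eligible.
Dental Plan — service 84 days ≥ 8 weeks (≈56 days) ✓; site Lyon ✗ (not Reno, Albany, or Omaha) → not eligible.
Unlimited PTO Program — status part-time ✓; service 84 days < 120 days ✗ → not eligible.

Stock Option Plan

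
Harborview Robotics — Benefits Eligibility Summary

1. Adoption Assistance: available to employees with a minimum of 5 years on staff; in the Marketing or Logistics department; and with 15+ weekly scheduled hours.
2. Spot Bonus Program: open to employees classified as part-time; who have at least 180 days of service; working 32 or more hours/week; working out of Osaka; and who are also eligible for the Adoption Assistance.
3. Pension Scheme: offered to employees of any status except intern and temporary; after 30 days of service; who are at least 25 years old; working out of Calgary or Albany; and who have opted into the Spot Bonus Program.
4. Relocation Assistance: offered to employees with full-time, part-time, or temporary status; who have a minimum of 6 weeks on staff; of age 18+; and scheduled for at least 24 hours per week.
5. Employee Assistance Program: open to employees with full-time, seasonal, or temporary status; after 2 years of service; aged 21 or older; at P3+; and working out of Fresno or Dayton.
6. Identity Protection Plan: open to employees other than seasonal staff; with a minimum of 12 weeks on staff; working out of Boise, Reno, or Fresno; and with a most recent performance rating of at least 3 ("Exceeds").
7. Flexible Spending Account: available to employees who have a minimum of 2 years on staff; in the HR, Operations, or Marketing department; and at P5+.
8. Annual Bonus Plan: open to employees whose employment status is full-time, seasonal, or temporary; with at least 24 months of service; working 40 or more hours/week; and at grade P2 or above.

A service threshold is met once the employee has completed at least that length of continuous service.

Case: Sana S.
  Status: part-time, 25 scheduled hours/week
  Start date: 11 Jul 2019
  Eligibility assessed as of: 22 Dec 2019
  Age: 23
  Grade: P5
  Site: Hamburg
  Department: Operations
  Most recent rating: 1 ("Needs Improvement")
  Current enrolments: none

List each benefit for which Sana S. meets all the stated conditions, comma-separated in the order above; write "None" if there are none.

Relocation Assistance

Service from 11 Jul 2019 to 22 Dec 2019: 164 days.
Adoption Assistance — service 164 days < 5 years (≈1825 days) ✗ → not eligible.
Spot Bonus Program — status part-time ✓; service 164 days < 180 days ✗ → not eligible.
Pension Scheme — status part-time ✓ (not excluded); service 164 days ≥ 30 days ✓; age 23 < 25 ✗ → not eligible.
Relocation Assistance — status part-time ✓; service 164 days ≥ 6 weeks (≈42 days) ✓; age 23 ≥ 18 ✓; 25 hrs/wk ≥ 24 ✓ → eligible.
Employee Assistance Program — status part-time ✗ (requires full-time, seasonal, or temporary) → not eligible.
Identity Protection Plan — status part-time ✓ (not excluded); service 164 days ≥ 12 weeks (≈84 days) ✓; site Hamburg ✗ (not Boise, Reno, or Fresno) → not eligible.
Flexible Spending Account — service 164 days < 2 years (≈730 days) ✗ → not eligible.
Annual Bonus Plan — status part-time ✗ (requires full-time, seasonal, or temporary) → not eligible.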